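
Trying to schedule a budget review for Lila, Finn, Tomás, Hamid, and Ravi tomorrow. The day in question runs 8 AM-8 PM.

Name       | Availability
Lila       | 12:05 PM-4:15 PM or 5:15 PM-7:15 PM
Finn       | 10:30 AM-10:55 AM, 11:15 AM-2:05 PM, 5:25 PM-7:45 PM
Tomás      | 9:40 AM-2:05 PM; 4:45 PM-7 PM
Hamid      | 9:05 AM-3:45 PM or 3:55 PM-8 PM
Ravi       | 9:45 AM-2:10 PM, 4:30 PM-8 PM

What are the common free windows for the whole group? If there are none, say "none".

12:05-14:05, 17:25-19:00

Lila ∩ Finn: 12:05-14:05, 17:25-19:15.
Lila ∩ Finn ∩ Tomás: 12:05-14:05, 17:25-19:00.
Lila ∩ Finn ∩ Tomás ∩ Hamid: 12:05-14:05, 17:25-19:00.
Lila ∩ Finn ∩ Tomás ∩ Hamid ∩ Ravi: 12:05-14:05, 17:25-19:00.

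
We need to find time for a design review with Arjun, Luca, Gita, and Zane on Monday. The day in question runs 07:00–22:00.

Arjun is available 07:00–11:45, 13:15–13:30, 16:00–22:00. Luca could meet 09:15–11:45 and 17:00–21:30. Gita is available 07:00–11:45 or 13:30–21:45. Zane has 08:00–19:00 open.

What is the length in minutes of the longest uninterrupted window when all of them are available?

150

Arjun ∩ Luca: 09:15-11:45, 17:00-21:30.
Arjun ∩ Luca ∩ Gita: 09:15-11:45, 17:00-21:30.
Arjun ∩ Luca ∩ Gita ∩ Zane: 09:15-11:45, 17:00-19:00.
The longest is 09:15-11:45 at 150 minutes.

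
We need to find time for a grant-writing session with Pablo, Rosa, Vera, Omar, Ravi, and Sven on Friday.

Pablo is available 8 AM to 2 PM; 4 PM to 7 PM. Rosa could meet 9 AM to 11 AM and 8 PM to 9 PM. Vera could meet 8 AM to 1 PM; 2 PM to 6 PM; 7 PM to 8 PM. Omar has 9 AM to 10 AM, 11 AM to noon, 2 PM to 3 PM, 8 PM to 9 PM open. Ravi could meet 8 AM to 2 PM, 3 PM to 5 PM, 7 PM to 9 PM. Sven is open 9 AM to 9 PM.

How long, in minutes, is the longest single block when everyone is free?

60

Pablo ∩ Rosa: 09:00-11:00.
Pablo ∩ Rosa ∩ Vera: 09:00-11:00.
Pablo ∩ Rosa ∩ Vera ∩ Omar: 09:00-10:00.
Pablo ∩ Rosa ∩ Vera ∩ Omar ∩ Ravi: 09:00-10:00.
Pablo ∩ Rosa ∩ Vera ∩ Omar ∩ Ravi ∩ Sven: 09:00-10:00.
The longest is 09:00-10:00 at 60 minutes.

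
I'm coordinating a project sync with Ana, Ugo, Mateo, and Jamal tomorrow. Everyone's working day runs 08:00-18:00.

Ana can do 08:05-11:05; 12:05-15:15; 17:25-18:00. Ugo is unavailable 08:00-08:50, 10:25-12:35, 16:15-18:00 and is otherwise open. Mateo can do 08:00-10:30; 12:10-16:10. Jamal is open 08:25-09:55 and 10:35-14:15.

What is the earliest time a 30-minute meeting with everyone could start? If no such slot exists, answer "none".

08:50

Ana free: 08:05-11:05, 12:05-15:15, 17:25-18:00.
Ugo free: 08:50-10:25, 12:35-16:15 (invert busy blocks within the working day).
Mateo free: 08:00-10:30, 12:10-16:10.
Jamal free: 08:25-09:55, 10:35-14:15.
Ana ∩ Ugo: 08:50-10:25, 12:35-15:15.
Ana ∩ Ugo ∩ Mateo: 08:50-10:25, 12:35-15:15.
Ana ∩ Ugo ∩ Mateo ∩ Jamal: 08:50-09:55, 12:35-14:15.
The first common window of at least 30 minutes is 08:50-09:55, so the earliest start is 08:50.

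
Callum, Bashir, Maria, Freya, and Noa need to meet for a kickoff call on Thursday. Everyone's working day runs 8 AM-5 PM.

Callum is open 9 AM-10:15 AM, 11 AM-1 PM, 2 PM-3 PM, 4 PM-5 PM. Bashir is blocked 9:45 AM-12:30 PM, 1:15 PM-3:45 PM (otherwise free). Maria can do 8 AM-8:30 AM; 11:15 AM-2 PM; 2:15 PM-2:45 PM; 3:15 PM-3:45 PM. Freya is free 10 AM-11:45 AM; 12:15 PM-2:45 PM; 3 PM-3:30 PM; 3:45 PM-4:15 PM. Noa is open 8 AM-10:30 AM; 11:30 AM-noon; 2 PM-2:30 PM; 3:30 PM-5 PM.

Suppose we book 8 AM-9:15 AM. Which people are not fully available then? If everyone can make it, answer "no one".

Callum free: 09:00-10:15, 11:00-13:00, 14:00-15:00, 16:00-17:00.
Bashir free: 08:00-09:45, 12:30-13:15, 15:45-17:00 (invert busy blocks within the working day).
Maria free: 08:00-08:30, 11:15-14:00, 14:15-14:45, 15:15-15:45.
Freya free: 10:00-11:45, 12:15-14:45, 15:00-15:30, 15:45-16:15.
Noa free: 08:00-10:30, 11:30-12:00, 14:00-14:30, 15:30-17:00.
Callum: not fully free for 08:00-09:15. Bashir: free for 08:00-09:15. Maria: not fully free for 08:00-09:15. Freya: not fully free for 08:00-09:15. Noa: free for 08:00-09:15.

Callum, Freya, Maria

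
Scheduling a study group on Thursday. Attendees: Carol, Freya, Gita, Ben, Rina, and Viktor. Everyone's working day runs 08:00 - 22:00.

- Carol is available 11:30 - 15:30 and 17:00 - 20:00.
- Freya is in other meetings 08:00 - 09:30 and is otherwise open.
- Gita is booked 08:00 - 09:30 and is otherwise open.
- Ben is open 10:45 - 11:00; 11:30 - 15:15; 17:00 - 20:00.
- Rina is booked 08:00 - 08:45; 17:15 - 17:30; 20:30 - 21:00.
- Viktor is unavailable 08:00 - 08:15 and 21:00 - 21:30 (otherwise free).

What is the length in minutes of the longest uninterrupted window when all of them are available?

Carol free: 11:30-15:30, 17:00-20:00.
Freya free: 09:30-22:00 (invert busy blocks within the working day).
Gita free: 09:30-22:00 (invert busy blocks within the working day).
Ben free: 10:45-11:00, 11:30-15:15, 17:00-20:00.
Rina free: 08:45-17:15, 17:30-20:30, 21:00-22:00 (invert busy blocks within the working day).
Viktor free: 08:15-21:00, 21:30-22:00 (invert busy blocks within the working day).
Carol ∩ Freya: 11:30-15:30, 17:00-20:00.
Carol ∩ Freya ∩ Gita: 11:30-15:30, 17:00-20:00.
Carol ∩ Freya ∩ Gita ∩ Ben: 11:30-15:15, 17:00-20:00.
Carol ∩ Freya ∩ Gita ∩ Ben ∩ Rina: 11:30-15:15, 17:00-17:15, 17:30-20:00.
Carol ∩ Freya ∩ Gita ∩ Ben ∩ Rina ∩ Viktor: 11:30-15:15, 17:00-17:15, 17:30-20:00.
So the common availability across everyone is 11:30-15:15, 17:00-17:15, 17:30-20:00.
The longest is 11:30-15:15 at 225 minutes.

225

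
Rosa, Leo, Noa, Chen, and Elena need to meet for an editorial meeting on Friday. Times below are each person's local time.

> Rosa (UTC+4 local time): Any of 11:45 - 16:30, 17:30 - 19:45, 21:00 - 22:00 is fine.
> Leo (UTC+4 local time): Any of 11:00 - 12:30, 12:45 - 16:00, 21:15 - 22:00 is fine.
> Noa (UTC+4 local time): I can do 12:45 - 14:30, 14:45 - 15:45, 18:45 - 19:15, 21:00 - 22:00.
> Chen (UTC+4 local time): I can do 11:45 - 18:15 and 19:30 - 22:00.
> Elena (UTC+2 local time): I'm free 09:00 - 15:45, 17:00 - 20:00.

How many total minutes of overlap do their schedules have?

Rosa in UTC: 07:45-12:30, 13:30-15:45, 17:00-18:00 (subtract 4h to convert from UTC+4).
Leo in UTC: 07:00-08:30, 08:45-12:00, 17:15-18:00 (subtract 4h to convert from UTC+4).
Noa in UTC: 08:45-10:30, 10:45-11:45, 14:45-15:15, 17:00-18:00 (subtract 4h to convert from UTC+4).
Chen in UTC: 07:45-14:15, 15:30-18:00 (subtract 4h to convert from UTC+4).
Elena in UTC: 07:00-13:45, 15:00-18:00 (subtract 2h to convert from UTC+2).
Rosa ∩ Leo: 07:45-08:30, 08:45-12:00, 17:15-18:00.
Rosa ∩ Leo ∩ Noa: 08:45-10:30, 10:45-11:45, 17:15-18:00.
Rosa ∩ Leo ∩ Noa ∩ Chen: 08:45-10:30, 10:45-11:45, 17:15-18:00.
Rosa ∩ Leo ∩ Noa ∩ Chen ∩ Elena: 08:45-10:30, 10:45-11:45, 17:15-18:00.
Those are the intersection windows.
Summing the common windows: 105 + 60 + 45 = 210 minutes.

210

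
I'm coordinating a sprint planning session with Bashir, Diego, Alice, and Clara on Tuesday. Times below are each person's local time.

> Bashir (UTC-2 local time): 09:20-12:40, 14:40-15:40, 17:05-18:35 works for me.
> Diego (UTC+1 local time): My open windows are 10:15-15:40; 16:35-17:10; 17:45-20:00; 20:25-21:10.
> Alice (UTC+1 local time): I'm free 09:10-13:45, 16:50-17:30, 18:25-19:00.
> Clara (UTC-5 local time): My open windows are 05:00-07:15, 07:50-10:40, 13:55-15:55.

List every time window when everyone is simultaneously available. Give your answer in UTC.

Bashir in UTC: 11:20-14:40, 16:40-17:40, 19:05-20:35 (add 2h to convert from UTC-2).
Diego in UTC: 09:15-14:40, 15:35-16:10, 16:45-19:00, 19:25-20:10 (subtract 1h to convert from UTC+1).
Alice in UTC: 08:10-12:45, 15:50-16:30, 17:25-18:00 (subtract 1h to convert from UTC+1).
Clara in UTC: 10:00-12:15, 12:50-15:40, 18:55-20:55 (add 5h to convert from UTC-5).
Bashir ∩ Diego: 11:20-14:40, 16:45-17:40, 19:25-20:10.
Bashir ∩ Diego ∩ Alice: 11:20-12:45, 17:25-17:40.
Bashir ∩ Diego ∩ Alice ∩ Clara: 11:20-12:15.
Those are the intersection windows.

11:20-12:15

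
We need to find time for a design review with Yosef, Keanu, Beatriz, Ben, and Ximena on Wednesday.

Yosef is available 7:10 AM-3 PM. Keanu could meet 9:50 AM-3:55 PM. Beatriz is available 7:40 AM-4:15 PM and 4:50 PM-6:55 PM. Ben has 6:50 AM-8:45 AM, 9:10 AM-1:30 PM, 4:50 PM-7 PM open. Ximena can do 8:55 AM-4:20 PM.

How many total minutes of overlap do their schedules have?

220

Yosef ∩ Keanu: 09:50-15:00.
Yosef ∩ Keanu ∩ Beatriz: 09:50-15:00.
Yosef ∩ Keanu ∩ Beatriz ∩ Ben: 09:50-13:30.
Yosef ∩ Keanu ∩ Beatriz ∩ Ben ∩ Ximena: 09:50-13:30.
Those are the intersection windows.
That's a single block of 220 minutes.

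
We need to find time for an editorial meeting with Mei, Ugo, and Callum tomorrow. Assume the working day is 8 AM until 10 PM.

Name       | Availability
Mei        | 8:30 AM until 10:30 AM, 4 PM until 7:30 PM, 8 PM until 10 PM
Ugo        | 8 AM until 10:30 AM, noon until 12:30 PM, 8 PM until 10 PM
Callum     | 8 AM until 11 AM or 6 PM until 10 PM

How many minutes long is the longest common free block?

Mei ∩ Ugo: 08:30-10:30, 20:00-22:00.
Mei ∩ Ugo ∩ Callum: 08:30-10:30, 20:00-22:00.
Those are the intersection windows.
The longest is 08:30-10:30 at 120 minutes.

120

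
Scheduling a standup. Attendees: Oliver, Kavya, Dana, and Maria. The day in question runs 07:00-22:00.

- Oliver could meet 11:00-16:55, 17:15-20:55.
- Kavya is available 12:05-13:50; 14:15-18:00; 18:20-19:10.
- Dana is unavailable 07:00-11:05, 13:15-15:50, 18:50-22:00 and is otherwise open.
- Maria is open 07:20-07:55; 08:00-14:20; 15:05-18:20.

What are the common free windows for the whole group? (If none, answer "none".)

Oliver free: 11:00-16:55, 17:15-20:55.
Kavya free: 12:05-13:50, 14:15-18:00, 18:20-19:10.
Dana free: 11:05-13:15, 15:50-18:50 (invert busy blocks within the working day).
Maria free: 07:20-07:55, 08:00-14:20, 15:05-18:20.
Oliver ∩ Kavya: 12:05-13:50, 14:15-16:55, 17:15-18:00, 18:20-19:10.
Oliver ∩ Kavya ∩ Dana: 12:05-13:15, 15:50-16:55, 17:15-18:00, 18:20-18:50.
Oliver ∩ Kavya ∩ Dana ∩ Maria: 12:05-13:15, 15:50-16:55, 17:15-18:00.

12:05-13:15, 15:50-16:55, 17:15-18:00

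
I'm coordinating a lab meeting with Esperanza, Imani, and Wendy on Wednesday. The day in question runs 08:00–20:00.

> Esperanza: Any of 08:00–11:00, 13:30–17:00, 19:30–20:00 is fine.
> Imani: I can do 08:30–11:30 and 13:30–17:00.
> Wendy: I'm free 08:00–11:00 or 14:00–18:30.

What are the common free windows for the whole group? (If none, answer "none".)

Esperanza ∩ Imani: 08:30-11:00, 13:30-17:00.
Esperanza ∩ Imani ∩ Wendy: 08:30-11:00, 14:00-17:00.

08:30-11:00, 14:00-17:00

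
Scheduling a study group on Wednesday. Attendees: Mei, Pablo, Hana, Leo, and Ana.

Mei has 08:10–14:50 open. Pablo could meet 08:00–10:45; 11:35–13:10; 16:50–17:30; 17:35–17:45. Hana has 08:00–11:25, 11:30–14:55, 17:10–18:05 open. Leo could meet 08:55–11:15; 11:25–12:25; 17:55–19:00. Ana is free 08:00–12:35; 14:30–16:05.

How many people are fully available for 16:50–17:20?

Pablo can make the full 16:50-17:20 slot — that's 1.

1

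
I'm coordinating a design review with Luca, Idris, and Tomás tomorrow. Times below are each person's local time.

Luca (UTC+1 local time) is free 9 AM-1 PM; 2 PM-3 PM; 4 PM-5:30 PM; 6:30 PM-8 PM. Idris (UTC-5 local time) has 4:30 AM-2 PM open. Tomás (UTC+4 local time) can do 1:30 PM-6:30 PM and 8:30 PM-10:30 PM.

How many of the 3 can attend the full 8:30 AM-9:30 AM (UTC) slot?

Luca in UTC: 08:00-12:00, 13:00-14:00, 15:00-16:30, 17:30-19:00 (subtract 1h to convert from UTC+1).
Idris in UTC: 09:30-19:00 (add 5h to convert from UTC-5).
Tomás in UTC: 09:30-14:30, 16:30-18:30 (subtract 4h to convert from UTC+4).
Luca can make the full 08:30-09:30 slot — that's 1.

1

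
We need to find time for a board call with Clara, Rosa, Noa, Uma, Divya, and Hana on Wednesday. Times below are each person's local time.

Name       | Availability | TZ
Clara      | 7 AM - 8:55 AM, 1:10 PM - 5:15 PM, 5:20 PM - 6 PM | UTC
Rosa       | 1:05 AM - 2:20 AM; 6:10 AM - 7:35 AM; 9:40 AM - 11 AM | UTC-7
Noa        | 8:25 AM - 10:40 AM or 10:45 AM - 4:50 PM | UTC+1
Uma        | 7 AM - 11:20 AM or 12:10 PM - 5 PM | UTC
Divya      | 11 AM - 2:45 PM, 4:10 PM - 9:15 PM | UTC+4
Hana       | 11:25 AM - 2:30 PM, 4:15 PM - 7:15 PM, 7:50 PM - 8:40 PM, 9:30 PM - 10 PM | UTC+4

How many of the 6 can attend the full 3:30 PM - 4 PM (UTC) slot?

3

Clara in UTC: 07:00-08:55, 13:10-17:15, 17:20-18:00.
Rosa in UTC: 08:05-09:20, 13:10-14:35, 16:40-18:00 (add 7h to convert from UTC-7).
Noa in UTC: 07:25-09:40, 09:45-15:50 (subtract 1h to convert from UTC+1).
Uma in UTC: 07:00-11:20, 12:10-17:00.
Divya in UTC: 07:00-10:45, 12:10-17:15 (subtract 4h to convert from UTC+4).
Hana in UTC: 07:25-10:30, 12:15-15:15, 15:50-16:40, 17:30-18:00 (subtract 4h to convert from UTC+4).
Clara, Uma, and Divya can make the full 15:30-16:00 slot — that's 3.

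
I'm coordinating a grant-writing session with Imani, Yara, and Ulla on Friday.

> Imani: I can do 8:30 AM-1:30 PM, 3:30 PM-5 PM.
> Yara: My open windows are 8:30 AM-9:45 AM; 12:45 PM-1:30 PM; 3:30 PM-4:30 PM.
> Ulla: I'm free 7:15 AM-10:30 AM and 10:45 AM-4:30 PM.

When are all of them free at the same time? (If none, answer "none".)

Imani ∩ Yara: 08:30-09:45, 12:45-13:30, 15:30-16:30.
Imani ∩ Yara ∩ Ulla: 08:30-09:45, 12:45-13:30, 15:30-16:30.

08:30-09:45, 12:45-13:30, 15:30-16:30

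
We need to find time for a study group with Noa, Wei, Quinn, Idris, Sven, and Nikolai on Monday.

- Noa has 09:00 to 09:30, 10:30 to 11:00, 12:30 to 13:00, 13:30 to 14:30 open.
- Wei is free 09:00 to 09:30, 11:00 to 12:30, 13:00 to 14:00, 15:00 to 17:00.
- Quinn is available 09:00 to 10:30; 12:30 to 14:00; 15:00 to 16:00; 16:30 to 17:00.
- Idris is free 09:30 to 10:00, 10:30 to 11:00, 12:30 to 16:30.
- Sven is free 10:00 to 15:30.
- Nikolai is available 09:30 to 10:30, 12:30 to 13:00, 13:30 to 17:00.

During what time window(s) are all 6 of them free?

13:30-14:00

Noa ∩ Wei: 09:00-09:30, 13:30-14:00.
Noa ∩ Wei ∩ Quinn: 09:00-09:30, 13:30-14:00.
Noa ∩ Wei ∩ Quinn ∩ Idris: 13:30-14:00.
Noa ∩ Wei ∩ Quinn ∩ Idris ∩ Sven: 13:30-14:00.
Noa ∩ Wei ∩ Quinn ∩ Idris ∩ Sven ∩ Nikolai: 13:30-14:00.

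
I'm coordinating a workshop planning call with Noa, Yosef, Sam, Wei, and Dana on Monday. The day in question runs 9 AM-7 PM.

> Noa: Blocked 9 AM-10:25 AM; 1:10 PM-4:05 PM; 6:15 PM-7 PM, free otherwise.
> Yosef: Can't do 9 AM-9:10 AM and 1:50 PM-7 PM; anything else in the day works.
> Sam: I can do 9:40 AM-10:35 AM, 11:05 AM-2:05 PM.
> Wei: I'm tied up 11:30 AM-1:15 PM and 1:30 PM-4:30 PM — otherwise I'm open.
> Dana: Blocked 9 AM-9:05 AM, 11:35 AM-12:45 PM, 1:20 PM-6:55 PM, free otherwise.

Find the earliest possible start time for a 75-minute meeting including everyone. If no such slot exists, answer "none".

Noa free: 10:25-13:10, 16:05-18:15 (invert busy blocks within the working day).
Yosef free: 09:10-13:50 (invert busy blocks within the working day).
Sam free: 09:40-10:35, 11:05-14:05.
Wei free: 09:00-11:30, 13:15-13:30, 16:30-19:00 (invert busy blocks within the working day).
Dana free: 09:05-11:35, 12:45-13:20, 18:55-19:00 (invert busy blocks within the working day).
Noa ∩ Yosef: 10:25-13:10.
Noa ∩ Yosef ∩ Sam: 10:25-10:35, 11:05-13:10.
Noa ∩ Yosef ∩ Sam ∩ Wei: 10:25-10:35, 11:05-11:30.
Noa ∩ Yosef ∩ Sam ∩ Wei ∩ Dana: 10:25-10:35, 11:05-11:30.
So the common availability across everyone is 10:25-10:35, 11:05-11:30.
No common window is at least 75 minutes long.

none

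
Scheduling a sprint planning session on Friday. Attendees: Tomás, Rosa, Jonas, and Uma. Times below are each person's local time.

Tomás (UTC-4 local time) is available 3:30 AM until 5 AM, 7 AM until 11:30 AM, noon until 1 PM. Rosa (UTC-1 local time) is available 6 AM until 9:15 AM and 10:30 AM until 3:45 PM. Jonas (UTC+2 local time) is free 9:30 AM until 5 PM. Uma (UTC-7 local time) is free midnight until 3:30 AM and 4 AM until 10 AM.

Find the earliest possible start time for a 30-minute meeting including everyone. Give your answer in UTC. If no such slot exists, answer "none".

07:30

Tomás in UTC: 07:30-09:00, 11:00-15:30, 16:00-17:00 (add 4h to convert from UTC-4).
Rosa in UTC: 07:00-10:15, 11:30-16:45 (add 1h to convert from UTC-1).
Jonas in UTC: 07:30-15:00 (subtract 2h to convert from UTC+2).
Uma in UTC: 07:00-10:30, 11:00-17:00 (add 7h to convert from UTC-7).
Tomás ∩ Rosa: 07:30-09:00, 11:30-15:30, 16:00-16:45.
Tomás ∩ Rosa ∩ Jonas: 07:30-09:00, 11:30-15:00.
Tomás ∩ Rosa ∩ Jonas ∩ Uma: 07:30-09:00, 11:30-15:00.
So the common availability across everyone is 07:30-09:00, 11:30-15:00.
The first common window of at least 30 minutes is 07:30-09:00, so the earliest start is 07:30.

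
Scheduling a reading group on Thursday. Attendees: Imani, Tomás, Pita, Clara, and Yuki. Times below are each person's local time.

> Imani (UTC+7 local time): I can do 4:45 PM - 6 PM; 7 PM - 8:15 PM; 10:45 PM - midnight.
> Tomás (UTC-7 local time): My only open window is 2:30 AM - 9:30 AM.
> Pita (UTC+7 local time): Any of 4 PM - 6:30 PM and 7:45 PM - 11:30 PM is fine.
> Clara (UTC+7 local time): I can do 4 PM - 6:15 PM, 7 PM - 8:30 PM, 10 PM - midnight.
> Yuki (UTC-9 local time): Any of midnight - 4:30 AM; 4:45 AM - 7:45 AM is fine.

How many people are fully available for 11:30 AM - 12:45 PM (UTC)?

2

Imani in UTC: 09:45-11:00, 12:00-13:15, 15:45-17:00 (subtract 7h to convert from UTC+7).
Tomás in UTC: 09:30-16:30 (add 7h to convert from UTC-7).
Pita in UTC: 09:00-11:30, 12:45-16:30 (subtract 7h to convert from UTC+7).
Clara in UTC: 09:00-11:15, 12:00-13:30, 15:00-17:00 (subtract 7h to convert from UTC+7).
Yuki in UTC: 09:00-13:30, 13:45-16:45 (add 9h to convert from UTC-9).
Tomás and Yuki can make the full 11:30-12:45 slot — that's 2.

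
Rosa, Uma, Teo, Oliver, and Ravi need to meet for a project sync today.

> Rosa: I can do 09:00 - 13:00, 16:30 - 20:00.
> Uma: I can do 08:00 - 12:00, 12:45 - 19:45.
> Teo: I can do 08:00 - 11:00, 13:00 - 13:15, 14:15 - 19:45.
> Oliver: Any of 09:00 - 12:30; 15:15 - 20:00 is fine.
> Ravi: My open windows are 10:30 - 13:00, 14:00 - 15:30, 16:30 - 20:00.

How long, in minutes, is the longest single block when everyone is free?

195

Rosa ∩ Uma: 09:00-12:00, 12:45-13:00, 16:30-19:45.
Rosa ∩ Uma ∩ Teo: 09:00-11:00, 16:30-19:45.
Rosa ∩ Uma ∩ Teo ∩ Oliver: 09:00-11:00, 16:30-19:45.
Rosa ∩ Uma ∩ Teo ∩ Oliver ∩ Ravi: 10:30-11:00, 16:30-19:45.
Those are the intersection windows.
The longest is 16:30-19:45 at 195 minutes.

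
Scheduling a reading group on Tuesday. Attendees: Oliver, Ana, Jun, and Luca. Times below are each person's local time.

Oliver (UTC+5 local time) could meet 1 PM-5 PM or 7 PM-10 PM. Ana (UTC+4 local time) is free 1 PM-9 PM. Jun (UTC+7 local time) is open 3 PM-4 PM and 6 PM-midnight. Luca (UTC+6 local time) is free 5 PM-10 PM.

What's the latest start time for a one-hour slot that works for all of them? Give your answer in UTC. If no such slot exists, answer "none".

Oliver in UTC: 08:00-12:00, 14:00-17:00 (subtract 5h to convert from UTC+5).
Ana in UTC: 09:00-17:00 (subtract 4h to convert from UTC+4).
Jun in UTC: 08:00-09:00, 11:00-17:00 (subtract 7h to convert from UTC+7).
Luca in UTC: 11:00-16:00 (subtract 6h to convert from UTC+6).
Oliver ∩ Ana: 09:00-12:00, 14:00-17:00.
Oliver ∩ Ana ∩ Jun: 11:00-12:00, 14:00-17:00.
Oliver ∩ Ana ∩ Jun ∩ Luca: 11:00-12:00, 14:00-16:00.
Those are the intersection windows.
The last common window of at least 60 minutes is 14:00-16:00; a 60-minute meeting can start as late as 15:00 and still end by 16:00.

15:00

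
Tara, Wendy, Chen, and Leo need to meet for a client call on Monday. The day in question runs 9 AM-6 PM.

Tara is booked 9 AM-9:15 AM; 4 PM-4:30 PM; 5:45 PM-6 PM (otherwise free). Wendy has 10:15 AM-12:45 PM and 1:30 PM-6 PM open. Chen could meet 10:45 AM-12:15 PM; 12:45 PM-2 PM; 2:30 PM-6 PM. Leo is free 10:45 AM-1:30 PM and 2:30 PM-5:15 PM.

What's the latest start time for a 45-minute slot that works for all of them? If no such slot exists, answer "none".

Tara free: 09:15-16:00, 16:30-17:45 (invert busy blocks within the working day).
Wendy free: 10:15-12:45, 13:30-18:00.
Chen free: 10:45-12:15, 12:45-14:00, 14:30-18:00.
Leo free: 10:45-13:30, 14:30-17:15.
Tara ∩ Wendy: 10:15-12:45, 13:30-16:00, 16:30-17:45.
Tara ∩ Wendy ∩ Chen: 10:45-12:15, 13:30-14:00, 14:30-16:00, 16:30-17:45.
Tara ∩ Wendy ∩ Chen ∩ Leo: 10:45-12:15, 14:30-16:00, 16:30-17:15.
The last common window of at least 45 minutes is 16:30-17:15; a 45-minute meeting can start as late as 16:30 and still end by 17:15.

16:30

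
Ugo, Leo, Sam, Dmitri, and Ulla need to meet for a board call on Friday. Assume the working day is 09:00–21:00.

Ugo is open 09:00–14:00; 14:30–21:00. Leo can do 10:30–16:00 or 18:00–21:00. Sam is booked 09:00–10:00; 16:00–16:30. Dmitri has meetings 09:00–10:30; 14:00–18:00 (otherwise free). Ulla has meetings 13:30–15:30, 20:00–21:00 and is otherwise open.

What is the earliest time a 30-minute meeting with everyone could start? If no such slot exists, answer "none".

Ugo free: 09:00-14:00, 14:30-21:00.
Leo free: 10:30-16:00, 18:00-21:00.
Sam free: 10:00-16:00, 16:30-21:00 (invert busy blocks within the working day).
Dmitri free: 10:30-14:00, 18:00-21:00 (invert busy blocks within the working day).
Ulla free: 09:00-13:30, 15:30-20:00 (invert busy blocks within the working day).
Ugo ∩ Leo: 10:30-14:00, 14:30-16:00, 18:00-21:00.
Ugo ∩ Leo ∩ Sam: 10:30-14:00, 14:30-16:00, 18:00-21:00.
Ugo ∩ Leo ∩ Sam ∩ Dmitri: 10:30-14:00, 18:00-21:00.
Ugo ∩ Leo ∩ Sam ∩ Dmitri ∩ Ulla: 10:30-13:30, 18:00-20:00.
The first common window of at least 30 minutes is 10:30-13:30, so the earliest start is 10:30.

10:30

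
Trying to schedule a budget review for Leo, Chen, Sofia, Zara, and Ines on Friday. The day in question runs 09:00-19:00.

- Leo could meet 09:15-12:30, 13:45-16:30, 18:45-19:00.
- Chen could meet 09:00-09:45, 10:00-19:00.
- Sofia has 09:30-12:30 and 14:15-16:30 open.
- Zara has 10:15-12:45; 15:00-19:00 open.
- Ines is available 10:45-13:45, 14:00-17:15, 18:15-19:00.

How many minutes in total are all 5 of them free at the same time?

195

Leo ∩ Chen: 09:15-09:45, 10:00-12:30, 13:45-16:30, 18:45-19:00.
Leo ∩ Chen ∩ Sofia: 09:30-09:45, 10:00-12:30, 14:15-16:30.
Leo ∩ Chen ∩ Sofia ∩ Zara: 10:15-12:30, 15:00-16:30.
Leo ∩ Chen ∩ Sofia ∩ Zara ∩ Ines: 10:45-12:30, 15:00-16:30.
Summing the common windows: 105 + 90 = 195 minutes.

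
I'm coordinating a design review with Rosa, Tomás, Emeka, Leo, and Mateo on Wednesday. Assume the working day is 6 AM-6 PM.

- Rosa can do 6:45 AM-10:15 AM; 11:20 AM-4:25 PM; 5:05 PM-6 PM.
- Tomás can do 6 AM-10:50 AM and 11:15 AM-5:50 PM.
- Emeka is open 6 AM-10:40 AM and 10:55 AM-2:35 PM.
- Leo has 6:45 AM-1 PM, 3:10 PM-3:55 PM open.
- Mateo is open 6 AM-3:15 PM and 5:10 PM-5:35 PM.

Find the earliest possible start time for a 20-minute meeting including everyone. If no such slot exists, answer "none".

Rosa ∩ Tomás: 06:45-10:15, 11:20-16:25, 17:05-17:50.
Rosa ∩ Tomás ∩ Emeka: 06:45-10:15, 11:20-14:35.
Rosa ∩ Tomás ∩ Emeka ∩ Leo: 06:45-10:15, 11:20-13:00.
Rosa ∩ Tomás ∩ Emeka ∩ Leo ∩ Mateo: 06:45-10:15, 11:20-13:00.
The first common window of at least 20 minutes is 06:45-10:15, so the earliest start is 06:45.

06:45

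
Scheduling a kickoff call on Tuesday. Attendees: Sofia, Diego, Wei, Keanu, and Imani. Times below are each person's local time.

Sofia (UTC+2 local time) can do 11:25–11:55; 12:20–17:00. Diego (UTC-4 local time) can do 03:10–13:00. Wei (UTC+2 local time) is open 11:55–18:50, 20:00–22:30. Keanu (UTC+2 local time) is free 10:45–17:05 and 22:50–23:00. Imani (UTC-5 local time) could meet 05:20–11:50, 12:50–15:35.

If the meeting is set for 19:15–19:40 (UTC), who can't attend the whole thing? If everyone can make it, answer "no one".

Diego, Keanu, Sofia

Sofia in UTC: 09:25-09:55, 10:20-15:00 (subtract 2h to convert from UTC+2).
Diego in UTC: 07:10-17:00 (add 4h to convert from UTC-4).
Wei in UTC: 09:55-16:50, 18:00-20:30 (subtract 2h to convert from UTC+2).
Keanu in UTC: 08:45-15:05, 20:50-21:00 (subtract 2h to convert from UTC+2).
Imani in UTC: 10:20-16:50, 17:50-20:35 (add 5h to convert from UTC-5).
Sofia: not fully free for 19:15-19:40. Diego: not fully free for 19:15-19:40. Wei: free for 19:15-19:40. Keanu: not fully free for 19:15-19:40. Imani: free for 19:15-19:40.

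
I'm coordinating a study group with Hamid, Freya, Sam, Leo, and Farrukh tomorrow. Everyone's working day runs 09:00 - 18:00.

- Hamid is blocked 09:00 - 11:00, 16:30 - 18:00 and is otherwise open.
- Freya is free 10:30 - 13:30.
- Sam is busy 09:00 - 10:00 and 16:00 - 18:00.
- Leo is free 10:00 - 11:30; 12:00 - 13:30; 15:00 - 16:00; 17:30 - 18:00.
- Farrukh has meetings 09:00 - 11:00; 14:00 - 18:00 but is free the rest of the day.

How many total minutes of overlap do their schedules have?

Hamid free: 11:00-16:30 (invert busy blocks within the working day).
Freya free: 10:30-13:30.
Sam free: 10:00-16:00 (invert busy blocks within the working day).
Leo free: 10:00-11:30, 12:00-13:30, 15:00-16:00, 17:30-18:00.
Farrukh free: 11:00-14:00 (invert busy blocks within the working day).
Hamid ∩ Freya: 11:00-13:30.
Hamid ∩ Freya ∩ Sam: 11:00-13:30.
Hamid ∩ Freya ∩ Sam ∩ Leo: 11:00-11:30, 12:00-13:30.
Hamid ∩ Freya ∩ Sam ∩ Leo ∩ Farrukh: 11:00-11:30, 12:00-13:30.
Those are the intersection windows.
Summing the common windows: 30 + 90 = 120 minutes.

120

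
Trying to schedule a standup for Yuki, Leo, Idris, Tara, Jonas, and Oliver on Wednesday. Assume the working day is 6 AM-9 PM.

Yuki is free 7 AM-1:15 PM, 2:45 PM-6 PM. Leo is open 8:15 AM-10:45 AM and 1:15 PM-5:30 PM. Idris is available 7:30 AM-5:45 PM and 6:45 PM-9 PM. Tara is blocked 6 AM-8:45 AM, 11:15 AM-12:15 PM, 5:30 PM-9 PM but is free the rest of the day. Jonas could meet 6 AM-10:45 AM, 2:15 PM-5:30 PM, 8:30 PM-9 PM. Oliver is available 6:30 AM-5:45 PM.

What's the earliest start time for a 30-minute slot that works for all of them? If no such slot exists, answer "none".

08:45

Yuki free: 07:00-13:15, 14:45-18:00.
Leo free: 08:15-10:45, 13:15-17:30.
Idris free: 07:30-17:45, 18:45-21:00.
Tara free: 08:45-11:15, 12:15-17:30 (invert busy blocks within the working day).
Jonas free: 06:00-10:45, 14:15-17:30, 20:30-21:00.
Oliver free: 06:30-17:45.
Yuki ∩ Leo: 08:15-10:45, 14:45-17:30.
Yuki ∩ Leo ∩ Idris: 08:15-10:45, 14:45-17:30.
Yuki ∩ Leo ∩ Idris ∩ Tara: 08:45-10:45, 14:45-17:30.
Yuki ∩ Leo ∩ Idris ∩ Tara ∩ Jonas: 08:45-10:45, 14:45-17:30.
Yuki ∩ Leo ∩ Idris ∩ Tara ∩ Jonas ∩ Oliver: 08:45-10:45, 14:45-17:30.
The first common window of at least 30 minutes is 08:45-10:45, so the earliest start is 08:45.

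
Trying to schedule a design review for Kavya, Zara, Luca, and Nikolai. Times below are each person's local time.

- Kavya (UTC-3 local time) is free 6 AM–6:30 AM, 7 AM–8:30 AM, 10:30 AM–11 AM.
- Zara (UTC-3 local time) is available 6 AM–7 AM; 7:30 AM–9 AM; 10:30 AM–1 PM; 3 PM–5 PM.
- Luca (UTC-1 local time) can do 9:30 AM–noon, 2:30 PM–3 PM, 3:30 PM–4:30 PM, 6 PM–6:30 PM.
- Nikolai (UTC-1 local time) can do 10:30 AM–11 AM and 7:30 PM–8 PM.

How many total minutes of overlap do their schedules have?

Kavya in UTC: 09:00-09:30, 10:00-11:30, 13:30-14:00 (add 3h to convert from UTC-3).
Zara in UTC: 09:00-10:00, 10:30-12:00, 13:30-16:00, 18:00-20:00 (add 3h to convert from UTC-3).
Luca in UTC: 10:30-13:00, 15:30-16:00, 16:30-17:30, 19:00-19:30 (add 1h to convert from UTC-1).
Nikolai in UTC: 11:30-12:00, 20:30-21:00 (add 1h to convert from UTC-1).
Kavya ∩ Zara: 09:00-09:30, 10:30-11:30, 13:30-14:00.
Kavya ∩ Zara ∩ Luca: 10:30-11:30.
Kavya ∩ Zara ∩ Luca ∩ Nikolai: ∅.
There is no time when everyone is free.
There is no common window, so the total is 0 minutes.

0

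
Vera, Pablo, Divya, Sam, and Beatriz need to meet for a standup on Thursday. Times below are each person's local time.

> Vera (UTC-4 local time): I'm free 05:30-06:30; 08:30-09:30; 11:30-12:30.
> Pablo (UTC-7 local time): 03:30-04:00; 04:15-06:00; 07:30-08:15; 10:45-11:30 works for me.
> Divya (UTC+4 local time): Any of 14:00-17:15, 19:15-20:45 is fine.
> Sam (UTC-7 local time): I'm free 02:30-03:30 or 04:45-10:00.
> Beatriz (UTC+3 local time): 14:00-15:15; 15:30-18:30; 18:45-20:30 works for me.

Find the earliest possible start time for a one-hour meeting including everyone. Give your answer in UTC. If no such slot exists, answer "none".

Vera in UTC: 09:30-10:30, 12:30-13:30, 15:30-16:30 (add 4h to convert from UTC-4).
Pablo in UTC: 10:30-11:00, 11:15-13:00, 14:30-15:15, 17:45-18:30 (add 7h to convert from UTC-7).
Divya in UTC: 10:00-13:15, 15:15-16:45 (subtract 4h to convert from UTC+4).
Sam in UTC: 09:30-10:30, 11:45-17:00 (add 7h to convert from UTC-7).
Beatriz in UTC: 11:00-12:15, 12:30-15:30, 15:45-17:30 (subtract 3h to convert from UTC+3).
Vera ∩ Pablo: 12:30-13:00.
Vera ∩ Pablo ∩ Divya: 12:30-13:00.
Vera ∩ Pablo ∩ Divya ∩ Sam: 12:30-13:00.
Vera ∩ Pablo ∩ Divya ∩ Sam ∩ Beatriz: 12:30-13:00.
No common window is at least 60 minutes long.

none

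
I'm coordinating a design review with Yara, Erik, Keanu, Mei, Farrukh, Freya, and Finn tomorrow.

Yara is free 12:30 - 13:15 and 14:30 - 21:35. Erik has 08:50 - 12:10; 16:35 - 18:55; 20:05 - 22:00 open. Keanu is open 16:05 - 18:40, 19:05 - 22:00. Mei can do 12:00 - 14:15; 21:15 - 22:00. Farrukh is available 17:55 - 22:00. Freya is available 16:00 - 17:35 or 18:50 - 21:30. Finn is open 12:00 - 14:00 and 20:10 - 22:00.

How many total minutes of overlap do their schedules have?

Yara ∩ Erik: 16:35-18:55, 20:05-21:35.
Yara ∩ Erik ∩ Keanu: 16:35-18:40, 20:05-21:35.
Yara ∩ Erik ∩ Keanu ∩ Mei: 21:15-21:35.
Yara ∩ Erik ∩ Keanu ∩ Mei ∩ Farrukh: 21:15-21:35.
Yara ∩ Erik ∩ Keanu ∩ Mei ∩ Farrukh ∩ Freya: 21:15-21:30.
Yara ∩ Erik ∩ Keanu ∩ Mei ∩ Farrukh ∩ Freya ∩ Finn: 21:15-21:30.
That's a single block of 15 minutes.

15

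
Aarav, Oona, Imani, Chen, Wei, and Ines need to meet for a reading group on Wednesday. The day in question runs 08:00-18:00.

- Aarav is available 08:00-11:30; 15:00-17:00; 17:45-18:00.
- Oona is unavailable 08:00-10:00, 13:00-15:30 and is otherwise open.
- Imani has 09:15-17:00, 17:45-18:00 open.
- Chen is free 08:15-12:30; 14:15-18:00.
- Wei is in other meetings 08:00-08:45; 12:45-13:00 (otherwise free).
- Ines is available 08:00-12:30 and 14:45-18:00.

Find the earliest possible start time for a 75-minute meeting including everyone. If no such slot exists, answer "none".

10:00

Aarav free: 08:00-11:30, 15:00-17:00, 17:45-18:00.
Oona free: 10:00-13:00, 15:30-18:00 (invert busy blocks within the working day).
Imani free: 09:15-17:00, 17:45-18:00.
Chen free: 08:15-12:30, 14:15-18:00.
Wei free: 08:45-12:45, 13:00-18:00 (invert busy blocks within the working day).
Ines free: 08:00-12:30, 14:45-18:00.
Aarav ∩ Oona: 10:00-11:30, 15:30-17:00, 17:45-18:00.
Aarav ∩ Oona ∩ Imani: 10:00-11:30, 15:30-17:00, 17:45-18:00.
Aarav ∩ Oona ∩ Imani ∩ Chen: 10:00-11:30, 15:30-17:00, 17:45-18:00.
Aarav ∩ Oona ∩ Imani ∩ Chen ∩ Wei: 10:00-11:30, 15:30-17:00, 17:45-18:00.
Aarav ∩ Oona ∩ Imani ∩ Chen ∩ Wei ∩ Ines: 10:00-11:30, 15:30-17:00, 17:45-18:00.
The first common window of at least 75 minutes is 10:00-11:30, so the earliest start is 10:00.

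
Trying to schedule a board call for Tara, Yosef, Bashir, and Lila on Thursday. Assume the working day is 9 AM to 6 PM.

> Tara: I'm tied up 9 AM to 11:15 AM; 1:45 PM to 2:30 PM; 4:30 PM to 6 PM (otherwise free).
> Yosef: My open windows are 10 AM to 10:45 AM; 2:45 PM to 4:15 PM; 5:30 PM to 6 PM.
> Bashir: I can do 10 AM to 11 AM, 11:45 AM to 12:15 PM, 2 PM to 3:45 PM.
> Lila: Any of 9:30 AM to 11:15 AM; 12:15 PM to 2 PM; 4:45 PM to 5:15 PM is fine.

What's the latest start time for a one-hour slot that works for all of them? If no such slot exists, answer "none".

none

Tara free: 11:15-13:45, 14:30-16:30 (invert busy blocks within the working day).
Yosef free: 10:00-10:45, 14:45-16:15, 17:30-18:00.
Bashir free: 10:00-11:00, 11:45-12:15, 14:00-15:45.
Lila free: 09:30-11:15, 12:15-14:00, 16:45-17:15.
Tara ∩ Yosef: 14:45-16:15.
Tara ∩ Yosef ∩ Bashir: 14:45-15:45.
Tara ∩ Yosef ∩ Bashir ∩ Lila: ∅.
There is no time when everyone is free.
No common window is at least 60 minutes long.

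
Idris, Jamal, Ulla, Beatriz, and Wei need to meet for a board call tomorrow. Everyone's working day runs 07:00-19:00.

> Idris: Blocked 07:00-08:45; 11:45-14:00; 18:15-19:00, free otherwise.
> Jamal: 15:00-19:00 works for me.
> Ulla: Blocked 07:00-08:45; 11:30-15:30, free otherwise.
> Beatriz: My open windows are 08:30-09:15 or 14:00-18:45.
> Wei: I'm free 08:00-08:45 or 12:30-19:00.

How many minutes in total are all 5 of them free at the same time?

165

Idris free: 08:45-11:45, 14:00-18:15 (invert busy blocks within the working day).
Jamal free: 15:00-19:00.
Ulla free: 08:45-11:30, 15:30-19:00 (invert busy blocks within the working day).
Beatriz free: 08:30-09:15, 14:00-18:45.
Wei free: 08:00-08:45, 12:30-19:00.
Idris ∩ Jamal: 15:00-18:15.
Idris ∩ Jamal ∩ Ulla: 15:30-18:15.
Idris ∩ Jamal ∩ Ulla ∩ Beatriz: 15:30-18:15.
Idris ∩ Jamal ∩ Ulla ∩ Beatriz ∩ Wei: 15:30-18:15.
That's a single block of 165 minutes.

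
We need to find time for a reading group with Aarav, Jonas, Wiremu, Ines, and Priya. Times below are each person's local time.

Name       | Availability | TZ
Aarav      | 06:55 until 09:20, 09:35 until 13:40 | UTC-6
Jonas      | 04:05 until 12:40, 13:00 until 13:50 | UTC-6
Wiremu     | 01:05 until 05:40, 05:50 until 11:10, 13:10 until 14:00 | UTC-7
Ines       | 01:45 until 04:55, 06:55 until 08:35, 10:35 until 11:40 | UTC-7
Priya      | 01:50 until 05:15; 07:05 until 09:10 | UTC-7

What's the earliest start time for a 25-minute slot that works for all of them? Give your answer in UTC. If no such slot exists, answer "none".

14:05

Aarav in UTC: 12:55-15:20, 15:35-19:40 (add 6h to convert from UTC-6).
Jonas in UTC: 10:05-18:40, 19:00-19:50 (add 6h to convert from UTC-6).
Wiremu in UTC: 08:05-12:40, 12:50-18:10, 20:10-21:00 (add 7h to convert from UTC-7).
Ines in UTC: 08:45-11:55, 13:55-15:35, 17:35-18:40 (add 7h to convert from UTC-7).
Priya in UTC: 08:50-12:15, 14:05-16:10 (add 7h to convert from UTC-7).
Aarav ∩ Jonas: 12:55-15:20, 15:35-18:40, 19:00-19:40.
Aarav ∩ Jonas ∩ Wiremu: 12:55-15:20, 15:35-18:10.
Aarav ∩ Jonas ∩ Wiremu ∩ Ines: 13:55-15:20, 17:35-18:10.
Aarav ∩ Jonas ∩ Wiremu ∩ Ines ∩ Priya: 14:05-15:20.
So the common availability across everyone is 14:05-15:20.
The first common window of at least 25 minutes is 14:05-15:20, so the earliest start is 14:05.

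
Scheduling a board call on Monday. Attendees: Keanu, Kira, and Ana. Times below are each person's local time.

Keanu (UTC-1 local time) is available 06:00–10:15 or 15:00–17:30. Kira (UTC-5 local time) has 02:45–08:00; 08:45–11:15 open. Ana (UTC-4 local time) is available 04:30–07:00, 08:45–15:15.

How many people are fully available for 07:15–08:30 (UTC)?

Keanu in UTC: 07:00-11:15, 16:00-18:30 (add 1h to convert from UTC-1).
Kira in UTC: 07:45-13:00, 13:45-16:15 (add 5h to convert from UTC-5).
Ana in UTC: 08:30-11:00, 12:45-19:15 (add 4h to convert from UTC-4).
Keanu can make the full 07:15-08:30 slot — that's 1.

1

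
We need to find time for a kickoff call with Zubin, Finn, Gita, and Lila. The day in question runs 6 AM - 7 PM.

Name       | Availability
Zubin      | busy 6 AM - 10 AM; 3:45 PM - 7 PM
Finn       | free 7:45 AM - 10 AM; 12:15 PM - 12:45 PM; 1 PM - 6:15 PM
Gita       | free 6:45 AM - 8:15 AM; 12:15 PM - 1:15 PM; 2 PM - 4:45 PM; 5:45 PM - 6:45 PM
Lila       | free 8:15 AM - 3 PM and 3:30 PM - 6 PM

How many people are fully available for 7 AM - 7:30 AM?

Zubin free: 10:00-15:45 (invert busy blocks within the working day).
Finn free: 07:45-10:00, 12:15-12:45, 13:00-18:15.
Gita free: 06:45-08:15, 12:15-13:15, 14:00-16:45, 17:45-18:45.
Lila free: 08:15-15:00, 15:30-18:00.
Gita can make the full 07:00-07:30 slot — that's 1.

1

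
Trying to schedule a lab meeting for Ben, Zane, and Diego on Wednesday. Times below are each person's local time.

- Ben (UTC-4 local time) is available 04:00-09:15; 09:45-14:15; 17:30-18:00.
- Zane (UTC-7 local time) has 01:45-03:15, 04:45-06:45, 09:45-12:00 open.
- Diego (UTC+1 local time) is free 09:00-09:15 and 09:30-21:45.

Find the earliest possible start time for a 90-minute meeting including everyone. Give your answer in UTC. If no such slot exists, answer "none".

08:45

Ben in UTC: 08:00-13:15, 13:45-18:15, 21:30-22:00 (add 4h to convert from UTC-4).
Zane in UTC: 08:45-10:15, 11:45-13:45, 16:45-19:00 (add 7h to convert from UTC-7).
Diego in UTC: 08:00-08:15, 08:30-20:45 (subtract 1h to convert from UTC+1).
Ben ∩ Zane: 08:45-10:15, 11:45-13:15, 16:45-18:15.
Ben ∩ Zane ∩ Diego: 08:45-10:15, 11:45-13:15, 16:45-18:15.
Those are the intersection windows.
The first common window of at least 90 minutes is 08:45-10:15, so the earliest start is 08:45.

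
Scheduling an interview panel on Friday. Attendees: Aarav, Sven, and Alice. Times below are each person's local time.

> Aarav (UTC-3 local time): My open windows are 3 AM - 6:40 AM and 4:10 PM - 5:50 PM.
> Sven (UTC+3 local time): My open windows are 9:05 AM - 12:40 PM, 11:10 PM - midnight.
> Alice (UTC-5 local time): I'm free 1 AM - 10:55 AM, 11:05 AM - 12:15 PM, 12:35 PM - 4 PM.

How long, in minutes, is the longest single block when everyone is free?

Aarav in UTC: 06:00-09:40, 19:10-20:50 (add 3h to convert from UTC-3).
Sven in UTC: 06:05-09:40, 20:10-21:00 (subtract 3h to convert from UTC+3).
Alice in UTC: 06:00-15:55, 16:05-17:15, 17:35-21:00 (add 5h to convert from UTC-5).
Aarav ∩ Sven: 06:05-09:40, 20:10-20:50.
Aarav ∩ Sven ∩ Alice: 06:05-09:40, 20:10-20:50.
So the common availability across everyone is 06:05-09:40, 20:10-20:50.
The longest is 06:05-09:40 at 215 minutes.

215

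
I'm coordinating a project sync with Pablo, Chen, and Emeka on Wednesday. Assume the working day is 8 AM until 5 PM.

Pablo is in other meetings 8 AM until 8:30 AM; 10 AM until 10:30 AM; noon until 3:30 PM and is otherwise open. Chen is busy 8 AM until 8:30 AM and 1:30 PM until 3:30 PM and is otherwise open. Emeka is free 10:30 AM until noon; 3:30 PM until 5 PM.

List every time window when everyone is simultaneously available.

10:30-12:00, 15:30-17:00

Pablo free: 08:30-10:00, 10:30-12:00, 15:30-17:00 (invert busy blocks within the working day).
Chen free: 08:30-13:30, 15:30-17:00 (invert busy blocks within the working day).
Emeka free: 10:30-12:00, 15:30-17:00.
Pablo ∩ Chen: 08:30-10:00, 10:30-12:00, 15:30-17:00.
Pablo ∩ Chen ∩ Emeka: 10:30-12:00, 15:30-17:00.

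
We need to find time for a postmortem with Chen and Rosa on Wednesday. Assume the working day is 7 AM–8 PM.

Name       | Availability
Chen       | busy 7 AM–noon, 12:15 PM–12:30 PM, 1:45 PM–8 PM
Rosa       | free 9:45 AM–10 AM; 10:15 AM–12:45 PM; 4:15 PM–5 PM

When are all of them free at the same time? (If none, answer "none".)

Chen free: 12:00-12:15, 12:30-13:45 (invert busy blocks within the working day).
Rosa free: 09:45-10:00, 10:15-12:45, 16:15-17:00.
Chen ∩ Rosa: 12:00-12:15, 12:30-12:45.

12:00-12:15, 12:30-12:45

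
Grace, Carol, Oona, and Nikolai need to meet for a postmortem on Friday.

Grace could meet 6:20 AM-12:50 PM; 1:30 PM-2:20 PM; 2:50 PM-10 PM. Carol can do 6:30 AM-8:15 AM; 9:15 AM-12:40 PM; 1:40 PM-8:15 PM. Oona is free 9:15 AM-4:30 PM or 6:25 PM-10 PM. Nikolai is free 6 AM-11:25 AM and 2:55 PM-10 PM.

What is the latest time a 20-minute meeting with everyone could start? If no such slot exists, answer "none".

19:55

Grace ∩ Carol: 06:30-08:15, 09:15-12:40, 13:40-14:20, 14:50-20:15.
Grace ∩ Carol ∩ Oona: 09:15-12:40, 13:40-14:20, 14:50-16:30, 18:25-20:15.
Grace ∩ Carol ∩ Oona ∩ Nikolai: 09:15-11:25, 14:55-16:30, 18:25-20:15.
Those are the intersection windows.
The last common window of at least 20 minutes is 18:25-20:15; a 20-minute meeting can start as late as 19:55 and still end by 20:15.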